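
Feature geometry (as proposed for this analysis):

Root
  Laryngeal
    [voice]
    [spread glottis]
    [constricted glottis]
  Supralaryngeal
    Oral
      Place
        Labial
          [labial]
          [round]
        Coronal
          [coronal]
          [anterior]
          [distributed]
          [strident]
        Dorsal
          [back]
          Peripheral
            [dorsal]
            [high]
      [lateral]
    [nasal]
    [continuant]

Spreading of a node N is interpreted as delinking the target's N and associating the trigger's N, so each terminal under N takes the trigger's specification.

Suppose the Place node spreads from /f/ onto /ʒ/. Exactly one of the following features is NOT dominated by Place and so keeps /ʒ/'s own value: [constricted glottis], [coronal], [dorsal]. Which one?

The terminals dominated by Place are [labial], [round], [coronal], [anterior], [distributed], [strident], [back], [dorsal], [high].
Spreading Place replaces [coronal], [dorsal] with the trigger's values, since each sits inside the Place constituent.
But [constricted glottis] is a dependent of Laryngeal, outside Place; it is therefore untouched by the spreading.

[constricted glottis]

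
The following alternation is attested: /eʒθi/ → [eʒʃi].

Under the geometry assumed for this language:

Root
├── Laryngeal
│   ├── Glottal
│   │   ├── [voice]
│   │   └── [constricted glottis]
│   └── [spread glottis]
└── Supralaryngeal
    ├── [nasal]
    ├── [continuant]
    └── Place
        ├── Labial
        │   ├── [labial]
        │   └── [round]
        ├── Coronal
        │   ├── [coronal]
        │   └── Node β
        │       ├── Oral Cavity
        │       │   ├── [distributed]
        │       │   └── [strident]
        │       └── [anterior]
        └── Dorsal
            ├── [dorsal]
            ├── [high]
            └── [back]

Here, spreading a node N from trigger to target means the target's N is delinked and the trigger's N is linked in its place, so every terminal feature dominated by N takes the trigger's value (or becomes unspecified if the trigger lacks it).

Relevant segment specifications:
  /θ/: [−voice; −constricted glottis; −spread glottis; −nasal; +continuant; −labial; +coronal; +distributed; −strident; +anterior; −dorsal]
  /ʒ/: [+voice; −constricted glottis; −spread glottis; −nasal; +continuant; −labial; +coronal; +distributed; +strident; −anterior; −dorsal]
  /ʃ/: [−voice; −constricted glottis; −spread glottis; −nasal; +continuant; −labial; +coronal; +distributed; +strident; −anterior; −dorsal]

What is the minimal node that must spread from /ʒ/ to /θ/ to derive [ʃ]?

Node β

Comparing /θ/ with its surface form [ʃ], the features that change are [anterior], [strident].
In this geometry the lowest node dominating all of them is Node β: every daughter of Node β dominates only a proper subset, so no lower node suffices.
Spreading Node β from /ʒ/ overwrites each of those terminals with /ʒ/'s values, yielding exactly [ʃ].
[voice], a feature on which the two segments disagree outside Node β, is unchanged — nothing dominating it spread, and Node β is the minimal sufficient constituent.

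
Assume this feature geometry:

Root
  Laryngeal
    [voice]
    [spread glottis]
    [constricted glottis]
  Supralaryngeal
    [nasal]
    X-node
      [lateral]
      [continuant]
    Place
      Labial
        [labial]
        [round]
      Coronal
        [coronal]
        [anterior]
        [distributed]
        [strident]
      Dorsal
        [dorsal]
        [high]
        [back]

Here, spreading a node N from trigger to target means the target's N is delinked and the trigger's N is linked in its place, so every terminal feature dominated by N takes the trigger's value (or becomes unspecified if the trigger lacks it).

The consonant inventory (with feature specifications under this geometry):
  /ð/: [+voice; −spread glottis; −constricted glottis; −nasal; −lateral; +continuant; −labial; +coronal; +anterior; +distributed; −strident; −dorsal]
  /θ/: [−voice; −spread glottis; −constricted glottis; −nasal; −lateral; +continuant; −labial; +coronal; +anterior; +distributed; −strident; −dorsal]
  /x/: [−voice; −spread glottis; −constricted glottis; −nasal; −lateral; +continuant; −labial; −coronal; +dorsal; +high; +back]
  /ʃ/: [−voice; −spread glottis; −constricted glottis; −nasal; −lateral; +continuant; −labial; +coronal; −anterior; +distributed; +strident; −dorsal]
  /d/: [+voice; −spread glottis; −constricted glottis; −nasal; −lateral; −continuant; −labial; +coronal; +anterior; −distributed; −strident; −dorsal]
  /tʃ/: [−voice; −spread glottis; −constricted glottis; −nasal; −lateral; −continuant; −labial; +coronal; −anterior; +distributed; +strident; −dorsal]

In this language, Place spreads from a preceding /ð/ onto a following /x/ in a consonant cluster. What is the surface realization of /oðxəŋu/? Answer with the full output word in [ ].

[oðθəŋu]

Place immediately or transitively dominates [labial], [round], [coronal], [anterior], [distributed], [strident], [dorsal], [high], [back].
The target acquires /ð/'s values for everything under Place — [−labial], [+coronal], [+anterior], [+distributed], [−strident], [−dorsal] — while keeping its own [voice], [spread glottis], [constricted glottis], ….
The resulting bundle matches /θ/ in the inventory; substituting it for /x/ gives [oðθəŋu].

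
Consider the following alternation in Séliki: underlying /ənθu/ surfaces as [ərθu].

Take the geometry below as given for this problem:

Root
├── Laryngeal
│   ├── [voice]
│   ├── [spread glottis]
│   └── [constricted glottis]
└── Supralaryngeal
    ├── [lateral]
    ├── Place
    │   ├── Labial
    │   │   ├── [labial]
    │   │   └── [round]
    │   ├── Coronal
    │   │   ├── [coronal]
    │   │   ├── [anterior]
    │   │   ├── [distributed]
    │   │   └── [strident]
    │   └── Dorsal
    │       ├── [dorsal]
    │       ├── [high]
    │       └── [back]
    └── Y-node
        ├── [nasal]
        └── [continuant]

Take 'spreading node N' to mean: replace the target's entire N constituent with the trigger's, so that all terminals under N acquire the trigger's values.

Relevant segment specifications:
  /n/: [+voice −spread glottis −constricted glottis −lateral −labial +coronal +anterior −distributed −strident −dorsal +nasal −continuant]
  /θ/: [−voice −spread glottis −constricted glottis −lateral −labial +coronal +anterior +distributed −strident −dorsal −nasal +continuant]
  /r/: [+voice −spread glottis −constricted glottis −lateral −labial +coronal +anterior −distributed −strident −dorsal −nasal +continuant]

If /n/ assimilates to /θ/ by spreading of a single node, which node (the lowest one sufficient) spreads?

Comparing /n/ with its surface form [r], the features that change are [nasal], [continuant].
In this geometry the lowest node dominating all of them is Y-node: every daughter of Y-node dominates only a proper subset, so no lower node suffices.
Spreading Y-node from /θ/ overwrites each of those terminals with /θ/'s values, yielding exactly [r].
Since [distributed] is preserved even though /θ/ disagrees there, no node above Y-node spread.

Y-node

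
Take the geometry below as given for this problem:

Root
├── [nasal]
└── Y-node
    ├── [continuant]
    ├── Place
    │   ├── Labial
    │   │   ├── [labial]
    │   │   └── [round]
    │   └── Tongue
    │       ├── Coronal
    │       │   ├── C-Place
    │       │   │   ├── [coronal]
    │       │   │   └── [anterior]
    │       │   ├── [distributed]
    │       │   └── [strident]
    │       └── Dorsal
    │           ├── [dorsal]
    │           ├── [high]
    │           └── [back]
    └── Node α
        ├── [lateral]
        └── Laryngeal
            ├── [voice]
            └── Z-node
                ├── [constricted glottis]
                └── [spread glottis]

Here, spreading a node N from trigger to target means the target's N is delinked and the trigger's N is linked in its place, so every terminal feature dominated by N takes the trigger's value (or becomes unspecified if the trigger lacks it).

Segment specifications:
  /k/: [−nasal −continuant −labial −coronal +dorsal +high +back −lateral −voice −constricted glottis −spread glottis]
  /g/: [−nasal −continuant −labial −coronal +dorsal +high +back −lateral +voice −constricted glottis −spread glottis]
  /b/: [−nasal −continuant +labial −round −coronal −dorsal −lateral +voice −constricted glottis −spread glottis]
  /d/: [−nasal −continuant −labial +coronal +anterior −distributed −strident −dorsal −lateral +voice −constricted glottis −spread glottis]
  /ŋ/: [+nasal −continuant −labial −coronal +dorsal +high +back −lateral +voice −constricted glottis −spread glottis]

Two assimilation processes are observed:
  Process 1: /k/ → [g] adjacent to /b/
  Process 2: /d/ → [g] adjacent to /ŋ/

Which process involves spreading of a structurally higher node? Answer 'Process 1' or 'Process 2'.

In Process 1, [voice] changes, so the minimal spreading node is [voice] at depth 4.
In Process 2, [coronal], [anterior], [distributed], [strident], [dorsal], [high], [back] change, so the minimal spreading node is Tongue at depth 3.
Depth 3 < depth 4; Process 2 involves the structurally higher constituent Tongue.

Process 2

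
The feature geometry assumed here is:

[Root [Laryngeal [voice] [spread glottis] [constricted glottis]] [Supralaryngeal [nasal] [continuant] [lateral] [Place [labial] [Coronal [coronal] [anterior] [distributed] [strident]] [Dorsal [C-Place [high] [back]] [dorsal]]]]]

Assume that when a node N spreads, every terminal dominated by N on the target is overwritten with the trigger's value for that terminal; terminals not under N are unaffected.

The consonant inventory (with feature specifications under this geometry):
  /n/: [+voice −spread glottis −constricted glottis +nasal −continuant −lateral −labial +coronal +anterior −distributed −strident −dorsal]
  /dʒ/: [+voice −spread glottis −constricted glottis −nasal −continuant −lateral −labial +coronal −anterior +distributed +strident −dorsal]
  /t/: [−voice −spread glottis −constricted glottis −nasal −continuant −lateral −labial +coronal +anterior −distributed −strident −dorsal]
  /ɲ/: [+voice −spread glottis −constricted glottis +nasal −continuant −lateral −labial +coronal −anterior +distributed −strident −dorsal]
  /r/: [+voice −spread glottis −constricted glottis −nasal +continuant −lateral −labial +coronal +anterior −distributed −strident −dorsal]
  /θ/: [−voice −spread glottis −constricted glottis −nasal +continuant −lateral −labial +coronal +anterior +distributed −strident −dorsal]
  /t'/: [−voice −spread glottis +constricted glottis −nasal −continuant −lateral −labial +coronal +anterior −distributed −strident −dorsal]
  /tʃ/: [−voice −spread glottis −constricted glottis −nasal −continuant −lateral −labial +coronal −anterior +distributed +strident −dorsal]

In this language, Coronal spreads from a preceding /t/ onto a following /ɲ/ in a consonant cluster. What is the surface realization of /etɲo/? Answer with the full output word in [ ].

[etno]

The Coronal node dominates the terminals [coronal], [anterior], [distributed], [strident].
Spreading Coronal from /t/ onto /ɲ/ replaces those values with /t/'s: [+coronal], [+anterior], [−distributed], [−strident]. Features outside Coronal ([voice], [spread glottis], [constricted glottis], …) stay as in /ɲ/.
This feature bundle is that of [n], so /etɲo/ surfaces as [etno].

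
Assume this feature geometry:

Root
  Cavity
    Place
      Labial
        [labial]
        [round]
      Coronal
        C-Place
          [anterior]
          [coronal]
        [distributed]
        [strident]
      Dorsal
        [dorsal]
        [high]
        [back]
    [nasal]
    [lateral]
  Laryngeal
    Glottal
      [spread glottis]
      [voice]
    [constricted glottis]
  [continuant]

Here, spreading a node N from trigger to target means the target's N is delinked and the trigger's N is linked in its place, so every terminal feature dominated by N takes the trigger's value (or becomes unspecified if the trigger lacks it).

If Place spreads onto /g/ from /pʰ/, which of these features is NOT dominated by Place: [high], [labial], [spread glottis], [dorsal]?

[spread glottis]

The terminals dominated by Place are [labial], [round], [anterior], [coronal], [distributed], [strident], [dorsal], [high], [back].
Spreading Place replaces [labial], [high], [dorsal] with the trigger's values, since each sits inside the Place constituent.
But [spread glottis] is a dependent of Glottal, outside Place; it is therefore untouched by the spreading.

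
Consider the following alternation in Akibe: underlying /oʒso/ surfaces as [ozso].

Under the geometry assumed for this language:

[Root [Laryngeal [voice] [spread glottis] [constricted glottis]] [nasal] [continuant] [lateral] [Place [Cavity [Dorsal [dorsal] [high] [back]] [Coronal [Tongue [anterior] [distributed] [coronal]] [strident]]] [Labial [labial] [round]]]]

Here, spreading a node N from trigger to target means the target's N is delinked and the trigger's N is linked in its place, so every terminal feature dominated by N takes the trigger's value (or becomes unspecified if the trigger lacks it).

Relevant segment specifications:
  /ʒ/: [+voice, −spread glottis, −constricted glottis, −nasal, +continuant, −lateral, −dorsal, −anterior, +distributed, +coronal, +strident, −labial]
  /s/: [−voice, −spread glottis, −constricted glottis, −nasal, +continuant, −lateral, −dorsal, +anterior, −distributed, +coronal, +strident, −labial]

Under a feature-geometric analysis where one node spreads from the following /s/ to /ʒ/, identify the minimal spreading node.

/ʒ/ and [z] differ in [anterior], [distributed]; every other specified feature is identical.
The smallest constituent containing every changed terminal is Tongue — each of its daughters lacks at least one of the affected features.
Spreading Tongue from /s/ overwrites each of those terminals with /s/'s values, yielding exactly [z].
[voice] stays as in /ʒ/ although /s/ differs there, so no node dominating it spread; among the remaining candidates Tongue is the lowest that derives the output.

Tongue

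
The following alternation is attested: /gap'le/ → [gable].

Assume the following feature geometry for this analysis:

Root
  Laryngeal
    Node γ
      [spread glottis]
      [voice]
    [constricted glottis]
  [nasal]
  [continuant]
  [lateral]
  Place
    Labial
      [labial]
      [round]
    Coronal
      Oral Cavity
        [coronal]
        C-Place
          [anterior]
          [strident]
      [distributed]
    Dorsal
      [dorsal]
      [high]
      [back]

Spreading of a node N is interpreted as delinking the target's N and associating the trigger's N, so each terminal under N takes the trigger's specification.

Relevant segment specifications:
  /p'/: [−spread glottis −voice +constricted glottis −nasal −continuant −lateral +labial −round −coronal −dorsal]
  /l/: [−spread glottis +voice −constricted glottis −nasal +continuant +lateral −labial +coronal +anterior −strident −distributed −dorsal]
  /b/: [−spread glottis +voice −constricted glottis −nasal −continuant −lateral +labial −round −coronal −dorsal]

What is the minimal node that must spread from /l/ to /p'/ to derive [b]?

The alternation /p'/ → [b] changes [voice], [constricted glottis] and nothing else.
In this geometry the lowest node dominating all of them is Laryngeal: every daughter of Laryngeal dominates only a proper subset, so no lower node suffices.
If Laryngeal spreads, every terminal under it takes /l/'s value, producing [b] as observed.
[continuant], [labial] — on which /l/ differs from /p'/ — are unchanged, so Root cannot have spread; the constituent is no larger than Laryngeal.

Laryngeal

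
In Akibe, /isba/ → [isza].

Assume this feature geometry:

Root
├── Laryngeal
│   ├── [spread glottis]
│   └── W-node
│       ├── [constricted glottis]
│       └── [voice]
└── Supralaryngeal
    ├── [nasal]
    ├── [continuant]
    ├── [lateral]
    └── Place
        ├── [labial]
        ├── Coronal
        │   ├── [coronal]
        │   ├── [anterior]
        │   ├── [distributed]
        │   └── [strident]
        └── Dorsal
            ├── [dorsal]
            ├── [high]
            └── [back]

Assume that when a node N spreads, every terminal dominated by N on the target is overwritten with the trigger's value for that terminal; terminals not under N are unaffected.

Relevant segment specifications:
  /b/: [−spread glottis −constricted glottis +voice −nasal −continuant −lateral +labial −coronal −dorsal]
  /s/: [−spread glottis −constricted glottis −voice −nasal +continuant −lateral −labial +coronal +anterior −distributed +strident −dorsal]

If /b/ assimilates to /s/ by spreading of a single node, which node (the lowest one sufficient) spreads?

Supralaryngeal

The alternation /b/ → [z] changes [continuant], [labial], [coronal], [anterior], [distributed], [strident] and nothing else.
These terminals are all dominated by Supralaryngeal, and no proper subconstituent of Supralaryngeal covers them all; Supralaryngeal is their lowest common ancestor.
If Supralaryngeal spreads, every terminal under it takes /s/'s value, producing [z] as observed.
Since [voice] is preserved even though /s/ disagrees there, no node above Supralaryngeal spread.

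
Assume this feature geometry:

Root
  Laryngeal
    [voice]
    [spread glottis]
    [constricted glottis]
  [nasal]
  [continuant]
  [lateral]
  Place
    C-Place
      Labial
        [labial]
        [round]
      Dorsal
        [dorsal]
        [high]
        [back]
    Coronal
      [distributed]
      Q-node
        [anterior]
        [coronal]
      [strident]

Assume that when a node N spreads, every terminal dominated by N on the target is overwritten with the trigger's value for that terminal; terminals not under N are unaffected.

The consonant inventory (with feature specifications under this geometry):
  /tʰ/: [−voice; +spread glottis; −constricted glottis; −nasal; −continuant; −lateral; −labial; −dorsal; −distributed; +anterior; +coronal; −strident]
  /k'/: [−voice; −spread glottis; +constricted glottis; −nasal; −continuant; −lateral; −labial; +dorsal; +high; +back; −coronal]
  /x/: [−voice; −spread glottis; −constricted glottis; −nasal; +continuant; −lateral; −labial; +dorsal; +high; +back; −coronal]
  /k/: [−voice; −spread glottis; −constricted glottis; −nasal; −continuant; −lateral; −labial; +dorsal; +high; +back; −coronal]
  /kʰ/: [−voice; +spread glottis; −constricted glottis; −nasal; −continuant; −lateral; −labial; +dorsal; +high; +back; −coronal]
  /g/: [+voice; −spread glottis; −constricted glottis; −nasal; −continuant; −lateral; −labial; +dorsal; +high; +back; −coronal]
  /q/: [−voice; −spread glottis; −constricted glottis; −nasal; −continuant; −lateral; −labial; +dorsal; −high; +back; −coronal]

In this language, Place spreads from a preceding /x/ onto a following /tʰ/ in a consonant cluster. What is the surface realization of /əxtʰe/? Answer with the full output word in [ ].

The Place node dominates the terminals [labial], [round], [dorsal], [high], [back], [distributed], [anterior], [coronal], [strident].
After delinking /tʰ/'s Place and linking /x/'s, the affected terminals become [−labial], [+dorsal], [+high], [+back], [−coronal]; [voice], [spread glottis], [constricted glottis], … (outside Place) are retained from /tʰ/.
Among the inventory, only /kʰ/ has exactly this specification, giving the surface form [əxkʰe].

[əxkʰe]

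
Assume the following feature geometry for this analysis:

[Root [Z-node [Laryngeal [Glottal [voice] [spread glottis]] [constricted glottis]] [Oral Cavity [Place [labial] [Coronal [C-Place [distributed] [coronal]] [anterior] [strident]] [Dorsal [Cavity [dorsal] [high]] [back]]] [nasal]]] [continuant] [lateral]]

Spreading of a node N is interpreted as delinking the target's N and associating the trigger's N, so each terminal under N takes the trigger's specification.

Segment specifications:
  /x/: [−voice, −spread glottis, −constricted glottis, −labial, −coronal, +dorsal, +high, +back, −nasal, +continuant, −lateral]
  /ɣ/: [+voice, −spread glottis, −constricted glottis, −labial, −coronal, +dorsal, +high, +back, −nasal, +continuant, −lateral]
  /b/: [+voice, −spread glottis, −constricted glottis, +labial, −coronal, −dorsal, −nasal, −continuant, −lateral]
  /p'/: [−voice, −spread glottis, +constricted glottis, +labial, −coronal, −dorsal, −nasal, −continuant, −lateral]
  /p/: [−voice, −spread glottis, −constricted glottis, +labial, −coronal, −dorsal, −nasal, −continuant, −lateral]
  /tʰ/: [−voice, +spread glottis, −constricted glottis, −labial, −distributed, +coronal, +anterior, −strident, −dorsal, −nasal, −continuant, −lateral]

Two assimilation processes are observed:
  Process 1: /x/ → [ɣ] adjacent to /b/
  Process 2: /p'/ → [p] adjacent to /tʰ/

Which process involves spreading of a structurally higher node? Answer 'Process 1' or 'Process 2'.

Process 2

Process 1 alters [voice]; the lowest dominating node is [voice] (depth 4 from Root).
Process 2: the feature that changes is [constricted glottis]; the minimal node is [constricted glottis] (depth 3).
[constricted glottis] (depth 3) sits above [voice] (depth 4), making Process 2 the one with the higher spreading node.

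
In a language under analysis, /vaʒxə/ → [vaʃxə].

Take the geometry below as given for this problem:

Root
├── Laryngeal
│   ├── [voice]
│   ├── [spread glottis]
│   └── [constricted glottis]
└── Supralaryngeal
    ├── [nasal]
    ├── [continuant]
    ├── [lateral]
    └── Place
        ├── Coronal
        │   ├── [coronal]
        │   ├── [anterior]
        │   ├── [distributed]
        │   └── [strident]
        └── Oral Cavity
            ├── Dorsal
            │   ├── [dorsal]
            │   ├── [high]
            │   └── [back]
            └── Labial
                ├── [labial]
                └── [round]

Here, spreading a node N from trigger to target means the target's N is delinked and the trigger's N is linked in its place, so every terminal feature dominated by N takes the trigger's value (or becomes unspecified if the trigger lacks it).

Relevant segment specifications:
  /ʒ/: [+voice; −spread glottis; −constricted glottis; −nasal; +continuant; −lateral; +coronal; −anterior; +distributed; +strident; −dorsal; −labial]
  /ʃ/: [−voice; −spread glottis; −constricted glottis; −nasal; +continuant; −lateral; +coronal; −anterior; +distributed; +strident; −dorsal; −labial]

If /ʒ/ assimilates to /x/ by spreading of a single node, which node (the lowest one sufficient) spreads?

[voice]

Comparing /ʒ/ with its surface form [ʃ], the only feature that changes is [voice].
With a single altered terminal, the smallest constituent that could spread is that terminal — [voice].
[dorsal], [coronal] stay as in /ʒ/ although /x/ differs there, so no node dominating them spread; among the remaining candidates [voice] is the lowest that derives the output.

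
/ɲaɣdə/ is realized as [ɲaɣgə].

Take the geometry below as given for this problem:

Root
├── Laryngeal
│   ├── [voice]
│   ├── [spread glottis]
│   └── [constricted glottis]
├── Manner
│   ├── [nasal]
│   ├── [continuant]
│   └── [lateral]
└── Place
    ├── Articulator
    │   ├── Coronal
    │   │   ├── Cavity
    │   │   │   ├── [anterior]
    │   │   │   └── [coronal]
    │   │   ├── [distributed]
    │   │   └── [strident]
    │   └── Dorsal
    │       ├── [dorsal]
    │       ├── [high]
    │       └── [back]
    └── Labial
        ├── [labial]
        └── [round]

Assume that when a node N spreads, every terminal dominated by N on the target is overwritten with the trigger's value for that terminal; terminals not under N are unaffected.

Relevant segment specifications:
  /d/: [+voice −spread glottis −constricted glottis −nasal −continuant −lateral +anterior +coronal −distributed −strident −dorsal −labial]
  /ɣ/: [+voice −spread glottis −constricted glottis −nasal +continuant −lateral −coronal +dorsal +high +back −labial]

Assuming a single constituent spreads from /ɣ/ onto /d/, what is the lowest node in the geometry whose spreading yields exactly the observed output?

The alternation /d/ → [g] changes [coronal], [anterior], [distributed], [strident], [dorsal], [high], [back] and nothing else.
In this geometry the lowest node dominating all of them is Articulator: every daughter of Articulator dominates only a proper subset, so no lower node suffices.
Spreading Articulator from /ɣ/ overwrites each of those terminals with /ɣ/'s values, yielding exactly [g].
[continuant] stays as in /d/ although /ɣ/ differs there, so no node dominating it spread; among the remaining candidates Articulator is the lowest that derives the output.

Articulator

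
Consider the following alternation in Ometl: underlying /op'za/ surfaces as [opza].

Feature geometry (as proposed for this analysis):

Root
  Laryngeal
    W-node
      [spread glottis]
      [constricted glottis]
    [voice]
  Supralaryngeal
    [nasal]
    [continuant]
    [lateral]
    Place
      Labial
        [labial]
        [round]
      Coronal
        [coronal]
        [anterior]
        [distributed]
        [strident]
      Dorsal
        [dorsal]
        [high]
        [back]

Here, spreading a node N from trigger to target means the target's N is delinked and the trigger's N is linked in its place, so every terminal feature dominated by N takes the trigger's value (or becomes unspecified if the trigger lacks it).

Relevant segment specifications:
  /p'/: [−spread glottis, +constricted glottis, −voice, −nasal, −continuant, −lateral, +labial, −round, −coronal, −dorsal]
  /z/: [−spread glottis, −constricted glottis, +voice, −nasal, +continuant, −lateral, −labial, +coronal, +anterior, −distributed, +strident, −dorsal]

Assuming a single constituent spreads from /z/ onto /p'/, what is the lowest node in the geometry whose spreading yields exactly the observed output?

Comparing /p'/ with its surface form [p], the only feature that changes is [constricted glottis].
Since just one terminal is affected and it takes /z/'s value, spreading the terminal [constricted glottis] alone is sufficient and minimal.
Features on which the two segments disagree outside [constricted glottis], such as [voice], [coronal], are unchanged — nothing dominating them spread, and [constricted glottis] is the minimal sufficient constituent.

[constricted glottis]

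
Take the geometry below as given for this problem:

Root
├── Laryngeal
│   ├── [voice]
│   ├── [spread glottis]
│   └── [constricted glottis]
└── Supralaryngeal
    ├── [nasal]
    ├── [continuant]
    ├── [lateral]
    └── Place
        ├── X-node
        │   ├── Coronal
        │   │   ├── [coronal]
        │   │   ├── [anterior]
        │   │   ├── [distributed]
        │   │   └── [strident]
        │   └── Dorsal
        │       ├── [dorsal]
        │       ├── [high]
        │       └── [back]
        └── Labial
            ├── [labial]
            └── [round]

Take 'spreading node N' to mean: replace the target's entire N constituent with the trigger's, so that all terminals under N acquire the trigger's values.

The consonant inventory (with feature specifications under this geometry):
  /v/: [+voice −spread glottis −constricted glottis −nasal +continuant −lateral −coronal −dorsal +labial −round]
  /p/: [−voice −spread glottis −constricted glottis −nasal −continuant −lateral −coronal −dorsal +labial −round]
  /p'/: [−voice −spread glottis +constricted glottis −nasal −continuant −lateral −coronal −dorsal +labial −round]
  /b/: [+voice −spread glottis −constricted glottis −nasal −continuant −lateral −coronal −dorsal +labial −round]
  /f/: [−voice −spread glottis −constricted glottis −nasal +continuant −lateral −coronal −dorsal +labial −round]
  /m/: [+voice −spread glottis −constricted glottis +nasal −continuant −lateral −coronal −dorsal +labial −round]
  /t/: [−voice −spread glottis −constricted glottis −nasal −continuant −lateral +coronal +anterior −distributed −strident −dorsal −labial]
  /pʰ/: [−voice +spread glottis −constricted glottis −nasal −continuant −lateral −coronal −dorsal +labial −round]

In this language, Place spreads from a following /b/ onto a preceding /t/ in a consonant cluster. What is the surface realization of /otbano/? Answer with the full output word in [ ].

[opbano]

Terminals under Place in this geometry: [coronal], [anterior], [distributed], [strident], [dorsal], [high], [back], [labial], [round].
Spreading Place from /b/ onto /t/ replaces those values with /b/'s: [−coronal], [−dorsal], [+labial], [−round]. Features outside Place ([voice], [spread glottis], [constricted glottis], …) stay as in /t/.
The resulting bundle matches /p/ in the inventory; substituting it for /t/ gives [opbano].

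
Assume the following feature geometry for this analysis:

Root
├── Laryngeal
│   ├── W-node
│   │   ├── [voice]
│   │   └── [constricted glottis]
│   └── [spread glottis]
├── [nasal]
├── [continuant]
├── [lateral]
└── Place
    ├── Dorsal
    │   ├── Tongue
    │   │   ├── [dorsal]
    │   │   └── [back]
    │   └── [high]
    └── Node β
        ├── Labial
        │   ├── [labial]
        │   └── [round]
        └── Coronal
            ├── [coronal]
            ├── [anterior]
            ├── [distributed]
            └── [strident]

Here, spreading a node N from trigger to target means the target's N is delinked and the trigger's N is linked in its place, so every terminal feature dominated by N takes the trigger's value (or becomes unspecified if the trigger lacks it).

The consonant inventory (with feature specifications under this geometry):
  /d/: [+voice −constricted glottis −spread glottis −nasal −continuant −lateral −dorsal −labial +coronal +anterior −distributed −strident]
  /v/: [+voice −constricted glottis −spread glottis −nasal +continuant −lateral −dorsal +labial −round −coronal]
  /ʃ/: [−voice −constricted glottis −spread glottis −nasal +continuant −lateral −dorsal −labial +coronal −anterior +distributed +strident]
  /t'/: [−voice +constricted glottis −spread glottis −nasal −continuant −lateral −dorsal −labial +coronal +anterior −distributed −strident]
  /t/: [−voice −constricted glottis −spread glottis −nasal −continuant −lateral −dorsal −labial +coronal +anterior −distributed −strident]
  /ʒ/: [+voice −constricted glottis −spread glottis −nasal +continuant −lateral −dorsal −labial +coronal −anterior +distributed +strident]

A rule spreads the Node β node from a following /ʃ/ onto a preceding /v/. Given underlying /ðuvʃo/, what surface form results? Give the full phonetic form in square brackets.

Node β immediately or transitively dominates [labial], [round], [coronal], [anterior], [distributed], [strident].
After delinking /v/'s Node β and linking /ʃ/'s, the affected terminals become [−labial], [+coronal], [−anterior], [+distributed], [+strident]; [voice], [constricted glottis], [spread glottis], … (outside Node β) are retained from /v/.
This feature bundle is that of [ʒ], so /ðuvʃo/ surfaces as [ðuʒʃo].

[ðuʒʃo]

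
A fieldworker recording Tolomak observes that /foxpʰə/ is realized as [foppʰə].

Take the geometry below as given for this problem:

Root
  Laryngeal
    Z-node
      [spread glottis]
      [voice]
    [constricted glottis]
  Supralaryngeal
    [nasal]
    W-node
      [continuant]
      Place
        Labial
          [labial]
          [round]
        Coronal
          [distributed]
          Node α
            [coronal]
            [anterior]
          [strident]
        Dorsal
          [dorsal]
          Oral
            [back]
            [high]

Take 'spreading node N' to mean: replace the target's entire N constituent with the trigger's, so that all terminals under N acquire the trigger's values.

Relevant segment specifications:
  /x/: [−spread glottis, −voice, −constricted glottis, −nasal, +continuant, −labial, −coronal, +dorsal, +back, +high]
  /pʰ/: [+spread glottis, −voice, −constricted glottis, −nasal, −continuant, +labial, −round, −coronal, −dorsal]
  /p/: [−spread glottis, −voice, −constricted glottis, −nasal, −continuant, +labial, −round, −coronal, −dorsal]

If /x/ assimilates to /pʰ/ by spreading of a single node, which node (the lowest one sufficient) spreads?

/x/ and [p] differ in [continuant], [labial], [round], [dorsal], [high], [back]; every other specified feature is identical.
These terminals are all dominated by W-node, and no proper subconstituent of W-node covers them all; W-node is their lowest common ancestor.
If W-node spreads, every terminal under it takes /pʰ/'s value, producing [p] as observed.
[spread glottis] stays as in /x/ although /pʰ/ differs there, so no node dominating it spread; among the remaining candidates W-node is the lowest that derives the output.

W-node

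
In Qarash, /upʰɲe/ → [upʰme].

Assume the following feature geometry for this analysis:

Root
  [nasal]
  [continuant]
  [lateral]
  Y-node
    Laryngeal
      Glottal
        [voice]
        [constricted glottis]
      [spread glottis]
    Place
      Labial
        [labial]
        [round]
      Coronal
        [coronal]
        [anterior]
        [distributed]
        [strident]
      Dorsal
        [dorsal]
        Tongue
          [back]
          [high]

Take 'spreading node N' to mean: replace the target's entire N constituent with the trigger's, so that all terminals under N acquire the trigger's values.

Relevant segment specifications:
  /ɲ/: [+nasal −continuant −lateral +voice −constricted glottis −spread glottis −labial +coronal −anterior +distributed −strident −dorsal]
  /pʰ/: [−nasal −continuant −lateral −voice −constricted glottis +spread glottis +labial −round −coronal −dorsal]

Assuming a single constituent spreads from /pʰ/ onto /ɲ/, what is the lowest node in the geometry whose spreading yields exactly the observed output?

Comparing /ɲ/ with its surface form [m], the features that change are [labial], [round], [coronal], [anterior], [distributed], [strident].
These terminals are all dominated by Place, and no proper subconstituent of Place covers them all; Place is their lowest common ancestor.
Delinking /ɲ/'s Place and associating /pʰ/'s Place gives precisely the feature bundle of [m].
[voice], [spread glottis] — on which /pʰ/ differs from /ɲ/ — are unchanged, so neither Y-node nor anything higher can have spread; the constituent is no larger than Place.

Place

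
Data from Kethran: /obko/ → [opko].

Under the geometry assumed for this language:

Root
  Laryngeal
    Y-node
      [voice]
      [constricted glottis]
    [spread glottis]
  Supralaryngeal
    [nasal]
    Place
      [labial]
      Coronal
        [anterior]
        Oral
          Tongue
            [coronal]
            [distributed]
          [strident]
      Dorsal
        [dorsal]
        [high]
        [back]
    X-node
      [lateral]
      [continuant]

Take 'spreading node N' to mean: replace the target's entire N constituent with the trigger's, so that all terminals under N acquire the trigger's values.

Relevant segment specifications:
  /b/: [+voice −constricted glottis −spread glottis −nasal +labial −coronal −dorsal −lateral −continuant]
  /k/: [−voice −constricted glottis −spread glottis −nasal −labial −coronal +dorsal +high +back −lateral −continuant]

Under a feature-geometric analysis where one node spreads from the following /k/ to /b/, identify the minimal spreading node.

/b/ and [p] differ in [voice]; every other specified feature is identical.
Since just one terminal is affected and it takes /k/'s value, spreading the terminal [voice] alone is sufficient and minimal.
[labial], [dorsal] stay as in /b/ although /k/ differs there, so no node dominating them spread; among the remaining candidates [voice] is the lowest that derives the output.

[voice]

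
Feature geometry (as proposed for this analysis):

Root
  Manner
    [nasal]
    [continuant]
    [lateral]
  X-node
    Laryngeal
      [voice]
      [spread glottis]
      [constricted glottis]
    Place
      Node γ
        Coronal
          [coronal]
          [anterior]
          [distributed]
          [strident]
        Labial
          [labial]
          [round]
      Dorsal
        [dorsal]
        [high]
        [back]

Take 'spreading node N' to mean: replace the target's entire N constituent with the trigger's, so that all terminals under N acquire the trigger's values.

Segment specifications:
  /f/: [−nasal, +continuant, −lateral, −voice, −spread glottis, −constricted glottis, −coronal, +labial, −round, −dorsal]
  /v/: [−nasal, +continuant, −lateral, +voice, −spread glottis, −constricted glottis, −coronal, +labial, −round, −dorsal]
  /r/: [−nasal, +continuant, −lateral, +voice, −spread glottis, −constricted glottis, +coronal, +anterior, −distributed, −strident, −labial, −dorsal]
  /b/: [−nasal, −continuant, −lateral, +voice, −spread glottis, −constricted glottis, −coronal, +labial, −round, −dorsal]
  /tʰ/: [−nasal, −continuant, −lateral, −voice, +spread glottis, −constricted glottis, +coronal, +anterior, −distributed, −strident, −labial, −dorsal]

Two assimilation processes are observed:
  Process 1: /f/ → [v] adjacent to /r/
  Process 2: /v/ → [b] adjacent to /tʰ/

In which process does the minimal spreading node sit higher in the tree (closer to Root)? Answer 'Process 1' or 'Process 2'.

Process 1: the feature that changes is [voice]; the minimal node is [voice] (depth 3).
Process 2 alters [continuant]; the lowest dominating node is [continuant] (depth 2 from Root).
Depth 2 < depth 3; Process 2 involves the structurally higher constituent [continuant].

Process 2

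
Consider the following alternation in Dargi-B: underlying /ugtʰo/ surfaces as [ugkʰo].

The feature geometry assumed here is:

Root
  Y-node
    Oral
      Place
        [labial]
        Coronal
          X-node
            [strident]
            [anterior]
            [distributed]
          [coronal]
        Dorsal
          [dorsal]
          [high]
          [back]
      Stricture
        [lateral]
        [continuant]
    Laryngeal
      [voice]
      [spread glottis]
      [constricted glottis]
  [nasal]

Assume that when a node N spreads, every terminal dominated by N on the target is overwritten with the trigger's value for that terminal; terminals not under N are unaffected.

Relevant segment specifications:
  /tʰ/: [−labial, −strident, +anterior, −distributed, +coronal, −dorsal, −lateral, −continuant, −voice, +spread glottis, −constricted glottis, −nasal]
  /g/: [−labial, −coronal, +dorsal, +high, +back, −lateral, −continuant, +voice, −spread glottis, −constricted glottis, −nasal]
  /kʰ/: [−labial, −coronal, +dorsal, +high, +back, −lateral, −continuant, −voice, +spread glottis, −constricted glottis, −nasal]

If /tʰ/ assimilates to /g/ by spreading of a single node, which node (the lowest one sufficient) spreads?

Place

Feature comparison: [coronal], [anterior], [distributed], [strident], [dorsal], [high], [back] differ between /tʰ/ and [kʰ]; the remaining terminals match.
The smallest constituent containing every changed terminal is Place — each of its daughters lacks at least one of the affected features.
If Place spreads, every terminal under it takes /g/'s value, producing [kʰ] as observed.
[spread glottis], [voice] stay as in /tʰ/ although /g/ differs there, so no node dominating them spread; among the remaining candidates Place is the lowest that derives the output.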